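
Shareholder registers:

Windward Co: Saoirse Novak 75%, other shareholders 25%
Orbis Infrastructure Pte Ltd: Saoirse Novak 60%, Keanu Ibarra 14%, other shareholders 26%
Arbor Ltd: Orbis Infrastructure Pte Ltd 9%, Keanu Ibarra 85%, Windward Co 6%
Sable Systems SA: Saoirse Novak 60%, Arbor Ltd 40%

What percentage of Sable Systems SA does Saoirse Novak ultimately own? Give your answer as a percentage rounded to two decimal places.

Saoirse reaches Sable along 3 paths.
Direct stake: 60% = 60%.
Via Orbis → Arbor: 60% × 9% × 40% = 2.16%.
Via Windward → Arbor: 75% × 6% × 40% = 1.8%.
Total: 60% + 2.16% + 1.8% = 63.96%.

63.96%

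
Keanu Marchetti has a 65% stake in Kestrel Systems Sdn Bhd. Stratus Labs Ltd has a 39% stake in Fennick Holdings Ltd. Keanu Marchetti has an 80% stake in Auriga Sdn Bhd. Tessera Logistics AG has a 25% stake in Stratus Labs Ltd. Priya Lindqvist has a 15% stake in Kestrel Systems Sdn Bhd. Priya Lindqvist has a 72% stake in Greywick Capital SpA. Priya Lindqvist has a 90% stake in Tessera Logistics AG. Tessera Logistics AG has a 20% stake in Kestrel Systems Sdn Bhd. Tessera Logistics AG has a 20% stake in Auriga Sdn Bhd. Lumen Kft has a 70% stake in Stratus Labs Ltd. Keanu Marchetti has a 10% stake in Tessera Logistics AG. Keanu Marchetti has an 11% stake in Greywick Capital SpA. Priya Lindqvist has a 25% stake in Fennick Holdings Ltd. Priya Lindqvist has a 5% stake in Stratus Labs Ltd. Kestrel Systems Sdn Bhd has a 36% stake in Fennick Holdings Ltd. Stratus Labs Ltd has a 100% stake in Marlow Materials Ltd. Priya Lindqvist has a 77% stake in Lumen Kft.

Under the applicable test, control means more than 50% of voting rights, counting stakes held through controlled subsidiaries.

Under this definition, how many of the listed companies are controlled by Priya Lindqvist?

Priya holds 72% of Greywick, so Priya controls Greywick.
Priya holds 90% of Tessera, so Priya controls Tessera.
Priya holds 77% of Lumen, so Priya controls Lumen.
Tessera and Lumen and Priya together hold 25% + 70% + 5% = 100% of Stratus, so Priya controls Stratus.
Stratus holds 100% of Marlow, so Priya controls Marlow.
Priya and Stratus together hold 25% + 39% = 64% of Fennick, so Priya controls Fennick.
No other company's threshold is met.
Priya controls 6 companies.

6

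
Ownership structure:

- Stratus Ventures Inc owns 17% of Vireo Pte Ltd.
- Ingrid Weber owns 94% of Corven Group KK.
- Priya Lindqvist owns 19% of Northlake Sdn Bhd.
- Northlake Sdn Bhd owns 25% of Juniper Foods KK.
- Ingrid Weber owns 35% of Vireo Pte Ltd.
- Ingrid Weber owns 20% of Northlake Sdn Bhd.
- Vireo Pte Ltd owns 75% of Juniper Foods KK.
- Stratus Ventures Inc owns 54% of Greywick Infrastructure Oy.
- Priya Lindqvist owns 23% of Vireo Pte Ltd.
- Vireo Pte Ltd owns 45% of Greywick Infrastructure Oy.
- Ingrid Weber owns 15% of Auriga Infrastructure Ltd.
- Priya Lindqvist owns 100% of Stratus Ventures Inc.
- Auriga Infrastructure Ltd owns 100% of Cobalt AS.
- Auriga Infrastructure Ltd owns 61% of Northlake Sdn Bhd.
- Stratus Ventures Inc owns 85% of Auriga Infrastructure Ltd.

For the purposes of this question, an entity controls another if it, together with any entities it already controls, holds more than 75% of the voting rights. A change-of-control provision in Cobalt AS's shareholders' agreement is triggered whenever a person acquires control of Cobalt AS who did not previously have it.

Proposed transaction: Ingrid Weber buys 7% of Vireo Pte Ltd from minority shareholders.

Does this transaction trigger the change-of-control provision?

No

The purchase changes only Ingrid's holdings, so Ingrid is the only person who could newly come to control Cobalt.
Ingrid holds 94% of Corven, so Ingrid controls Corven.
Neither Ingrid nor any entity Ingrid controls holds any voting interest in Cobalt.
So before the transaction, Ingrid does not control Cobalt.
After the purchase, Ingrid's direct stake in Vireo rises to 35% + 7% = 42%.
Ingrid's side now holds 42% of Vireo, not > 75%, so Ingrid still does not control Vireo.
After the transaction, neither Ingrid nor any entity Ingrid controls holds a voting interest in Cobalt, so Ingrid still does not control it.
No new person acquires control, so the clause is not triggered.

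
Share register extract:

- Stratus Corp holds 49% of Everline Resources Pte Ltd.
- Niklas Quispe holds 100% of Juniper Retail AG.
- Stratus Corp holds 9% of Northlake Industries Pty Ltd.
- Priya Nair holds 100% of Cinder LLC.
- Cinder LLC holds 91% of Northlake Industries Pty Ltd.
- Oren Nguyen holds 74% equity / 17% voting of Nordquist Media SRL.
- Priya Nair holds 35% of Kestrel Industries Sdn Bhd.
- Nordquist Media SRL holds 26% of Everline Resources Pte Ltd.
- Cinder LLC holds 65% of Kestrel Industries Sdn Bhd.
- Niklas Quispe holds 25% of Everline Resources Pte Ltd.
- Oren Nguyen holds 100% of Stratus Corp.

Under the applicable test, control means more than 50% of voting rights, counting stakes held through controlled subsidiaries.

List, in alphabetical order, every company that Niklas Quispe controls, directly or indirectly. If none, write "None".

Niklas holds 100% of Juniper, so Niklas controls Juniper.
No other company's threshold is met.

Juniper Retail AG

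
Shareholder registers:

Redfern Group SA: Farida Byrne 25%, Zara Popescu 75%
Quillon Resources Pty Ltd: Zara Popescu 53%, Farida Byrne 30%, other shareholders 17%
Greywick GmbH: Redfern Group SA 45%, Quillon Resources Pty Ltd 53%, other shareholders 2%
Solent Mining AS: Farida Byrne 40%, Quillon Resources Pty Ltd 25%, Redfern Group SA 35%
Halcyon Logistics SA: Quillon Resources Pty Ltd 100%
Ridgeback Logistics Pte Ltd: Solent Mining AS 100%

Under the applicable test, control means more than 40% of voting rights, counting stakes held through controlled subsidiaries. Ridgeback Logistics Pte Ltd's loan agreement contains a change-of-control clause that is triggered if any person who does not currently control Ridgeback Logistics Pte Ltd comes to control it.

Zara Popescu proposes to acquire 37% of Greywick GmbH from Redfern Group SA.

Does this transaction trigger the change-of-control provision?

No

The purchase adds only to Zara's holdings (Redfern's stake shrinks), so Zara is the only person who could newly come to control Ridgeback.
Zara holds 53% of Quillon, so Zara controls Quillon.
Zara holds 75% of Redfern, so Zara controls Redfern.
Quillon and Redfern together hold 25% + 35% = 60% of Solent, so Zara controls Solent.
Solent holds 100% of Ridgeback, so Zara controls Ridgeback.
So Zara already controls Ridgeback before the transaction.
After the purchase, Zara holds 37% of Greywick directly, and Redfern's stake falls to 8%.
Zara controlled Ridgeback already, so this is not a new person acquiring control; every other person's position is unchanged or reduced.
No new person acquires control, so the clause is not triggered.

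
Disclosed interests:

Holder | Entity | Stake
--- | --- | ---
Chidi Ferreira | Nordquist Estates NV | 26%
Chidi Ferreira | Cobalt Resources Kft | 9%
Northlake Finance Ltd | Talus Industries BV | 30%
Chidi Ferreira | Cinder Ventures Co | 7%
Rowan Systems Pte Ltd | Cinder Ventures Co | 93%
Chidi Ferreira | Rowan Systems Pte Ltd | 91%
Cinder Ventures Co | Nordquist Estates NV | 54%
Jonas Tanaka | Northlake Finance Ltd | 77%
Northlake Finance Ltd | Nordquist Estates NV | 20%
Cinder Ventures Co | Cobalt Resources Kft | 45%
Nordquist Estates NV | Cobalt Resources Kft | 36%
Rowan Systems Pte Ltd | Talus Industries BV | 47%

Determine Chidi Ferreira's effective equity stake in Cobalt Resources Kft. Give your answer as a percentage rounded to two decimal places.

77.41%

Chidi reaches Cobalt along 6 paths.
Direct stake: 9% = 9%.
Via Cinder: 7% × 45% = 3.15%.
Via Rowan → Cinder: 91% × 93% × 45% = 38.0835%.
Via Nordquist: 26% × 36% = 9.36%.
Via Cinder → Nordquist: 7% × 54% × 36% = 1.3608%.
Via Rowan → Cinder → Nordquist: 91% × 93% × 54% × 36% = 16.452072%.
Total: 9% + 3.15% + 38.0835% + 9.36% + 1.3608% + 16.452072% = 77.406372%.
Rounded: 77.41%.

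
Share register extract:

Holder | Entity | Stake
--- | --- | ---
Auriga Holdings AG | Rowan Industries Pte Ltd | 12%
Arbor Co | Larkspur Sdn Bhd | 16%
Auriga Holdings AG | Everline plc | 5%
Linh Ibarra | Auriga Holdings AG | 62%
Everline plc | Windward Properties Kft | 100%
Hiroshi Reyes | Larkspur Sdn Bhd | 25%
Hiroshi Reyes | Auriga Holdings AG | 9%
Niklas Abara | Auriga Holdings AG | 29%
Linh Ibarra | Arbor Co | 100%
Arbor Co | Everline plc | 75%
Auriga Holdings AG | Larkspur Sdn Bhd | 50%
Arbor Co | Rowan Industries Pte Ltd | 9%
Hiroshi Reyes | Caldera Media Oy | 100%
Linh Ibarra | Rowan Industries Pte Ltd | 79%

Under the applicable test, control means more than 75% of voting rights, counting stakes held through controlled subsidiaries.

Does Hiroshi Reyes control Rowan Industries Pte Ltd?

Hiroshi holds 100% of Caldera, so Hiroshi controls Caldera.
Neither Hiroshi nor any entity Hiroshi controls holds any voting interest in Rowan.
So Hiroshi does not control Rowan.

No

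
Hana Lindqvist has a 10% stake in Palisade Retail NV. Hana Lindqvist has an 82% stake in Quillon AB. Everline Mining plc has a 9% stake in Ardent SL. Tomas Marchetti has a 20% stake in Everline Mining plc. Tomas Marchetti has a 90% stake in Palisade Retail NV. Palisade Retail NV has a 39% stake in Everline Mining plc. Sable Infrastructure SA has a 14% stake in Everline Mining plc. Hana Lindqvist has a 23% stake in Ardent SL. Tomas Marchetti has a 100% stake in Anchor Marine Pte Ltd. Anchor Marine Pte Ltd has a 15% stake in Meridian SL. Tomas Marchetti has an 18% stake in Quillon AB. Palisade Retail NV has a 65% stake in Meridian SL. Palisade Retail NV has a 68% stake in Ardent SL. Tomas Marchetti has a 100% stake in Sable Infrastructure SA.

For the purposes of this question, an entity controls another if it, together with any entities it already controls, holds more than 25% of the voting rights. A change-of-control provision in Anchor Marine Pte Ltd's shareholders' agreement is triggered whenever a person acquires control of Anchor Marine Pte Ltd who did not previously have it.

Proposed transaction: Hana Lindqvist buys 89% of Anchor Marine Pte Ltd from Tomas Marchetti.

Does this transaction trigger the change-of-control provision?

The purchase adds only to Hana's holdings (Tomas's stake shrinks), so Hana is the only person who could newly come to control Anchor.
Hana holds 82% of Quillon, so Hana controls Quillon.
Neither Hana nor any entity Hana controls holds any voting interest in Anchor.
So before the transaction, Hana does not control Anchor.
After the purchase, Hana holds 89% of Anchor directly, and Tomas's stake falls to 11%.
Hana holds 89% of Anchor, so Hana controls Anchor.
Hana did not control Anchor before and does after, so the clause is triggered.

Yes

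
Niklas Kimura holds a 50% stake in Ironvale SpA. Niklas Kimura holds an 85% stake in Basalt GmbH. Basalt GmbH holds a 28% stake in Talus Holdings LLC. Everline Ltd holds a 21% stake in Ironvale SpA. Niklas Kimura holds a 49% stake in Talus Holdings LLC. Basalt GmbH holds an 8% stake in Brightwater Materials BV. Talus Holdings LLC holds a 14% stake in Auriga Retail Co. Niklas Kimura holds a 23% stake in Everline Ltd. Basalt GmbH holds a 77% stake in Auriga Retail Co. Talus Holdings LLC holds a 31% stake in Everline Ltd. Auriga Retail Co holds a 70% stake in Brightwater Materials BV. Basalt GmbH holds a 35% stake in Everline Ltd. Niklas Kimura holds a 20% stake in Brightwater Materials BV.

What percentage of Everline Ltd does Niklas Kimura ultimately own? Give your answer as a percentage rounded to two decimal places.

Niklas reaches Everline along 4 paths.
Via Talus: 49% × 31% = 15.19%.
Via Basalt → Talus: 85% × 28% × 31% = 7.378%.
Via Basalt: 85% × 35% = 29.75%.
Direct stake: 23% = 23%.
Total: 15.19% + 7.378% + 29.75% + 23% = 75.318%.
Rounded: 75.32%.

75.32%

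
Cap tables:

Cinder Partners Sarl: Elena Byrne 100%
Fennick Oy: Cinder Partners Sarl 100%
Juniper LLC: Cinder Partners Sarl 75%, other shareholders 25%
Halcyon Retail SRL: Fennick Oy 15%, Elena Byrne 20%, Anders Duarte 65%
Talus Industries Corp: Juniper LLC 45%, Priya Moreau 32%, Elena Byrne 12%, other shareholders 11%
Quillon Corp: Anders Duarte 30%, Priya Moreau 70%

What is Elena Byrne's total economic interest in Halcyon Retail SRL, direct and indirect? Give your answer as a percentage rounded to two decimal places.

Elena reaches Halcyon along 2 paths.
Via Cinder → Fennick: 100% × 100% × 15% = 15%.
Direct stake: 20% = 20%.
Total: 15% + 20% = 35%.
Rounded: 35.00%.

35.00%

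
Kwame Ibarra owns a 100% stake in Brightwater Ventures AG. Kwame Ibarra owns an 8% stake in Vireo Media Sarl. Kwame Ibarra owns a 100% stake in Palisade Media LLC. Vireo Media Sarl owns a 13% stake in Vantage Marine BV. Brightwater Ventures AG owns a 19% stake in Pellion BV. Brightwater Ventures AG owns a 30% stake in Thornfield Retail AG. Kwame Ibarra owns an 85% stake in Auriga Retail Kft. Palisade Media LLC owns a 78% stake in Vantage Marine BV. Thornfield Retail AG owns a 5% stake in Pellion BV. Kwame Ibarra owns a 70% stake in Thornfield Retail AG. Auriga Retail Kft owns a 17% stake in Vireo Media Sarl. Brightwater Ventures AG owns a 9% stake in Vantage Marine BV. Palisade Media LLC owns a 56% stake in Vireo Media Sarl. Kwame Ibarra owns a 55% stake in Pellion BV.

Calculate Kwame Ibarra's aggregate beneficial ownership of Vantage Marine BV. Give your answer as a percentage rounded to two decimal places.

97.20%

Kwame reaches Vantage along 5 paths.
Via Palisade → Vireo: 100% × 56% × 13% = 7.28%.
Via Auriga → Vireo: 85% × 17% × 13% = 1.8785%.
Via Vireo: 8% × 13% = 1.04%.
Via Palisade: 100% × 78% = 78%.
Via Brightwater: 100% × 9% = 9%.
Total: 7.28% + 1.8785% + 1.04% + 78% + 9% = 97.1985%.
Rounded: 97.20%.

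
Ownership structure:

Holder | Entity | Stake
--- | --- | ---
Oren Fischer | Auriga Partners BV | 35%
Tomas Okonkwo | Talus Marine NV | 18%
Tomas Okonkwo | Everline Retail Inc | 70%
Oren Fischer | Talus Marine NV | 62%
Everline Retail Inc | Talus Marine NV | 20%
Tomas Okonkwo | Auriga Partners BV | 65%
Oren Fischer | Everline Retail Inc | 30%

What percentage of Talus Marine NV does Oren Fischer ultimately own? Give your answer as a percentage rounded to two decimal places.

Oren reaches Talus along 2 paths.
Direct stake: 62% = 62%.
Via Everline: 30% × 20% = 6%.
Total: 62% + 6% = 68%.
Rounded: 68.00%.

68.00%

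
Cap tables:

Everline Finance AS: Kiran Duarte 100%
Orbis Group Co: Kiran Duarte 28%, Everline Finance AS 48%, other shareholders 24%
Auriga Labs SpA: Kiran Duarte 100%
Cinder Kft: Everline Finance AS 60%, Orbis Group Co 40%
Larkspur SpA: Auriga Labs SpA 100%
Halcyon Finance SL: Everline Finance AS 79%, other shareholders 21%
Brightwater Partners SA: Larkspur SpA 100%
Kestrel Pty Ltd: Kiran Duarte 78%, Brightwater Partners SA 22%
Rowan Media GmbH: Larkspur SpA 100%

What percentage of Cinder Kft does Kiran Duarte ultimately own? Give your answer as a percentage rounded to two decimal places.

Kiran reaches Cinder along 3 paths.
Via Everline: 100% × 60% = 60%.
Via Orbis: 28% × 40% = 11.2%.
Via Everline → Orbis: 100% × 48% × 40% = 19.2%.
Total: 60% + 11.2% + 19.2% = 90.4%.
Rounded: 90.40%.

90.40%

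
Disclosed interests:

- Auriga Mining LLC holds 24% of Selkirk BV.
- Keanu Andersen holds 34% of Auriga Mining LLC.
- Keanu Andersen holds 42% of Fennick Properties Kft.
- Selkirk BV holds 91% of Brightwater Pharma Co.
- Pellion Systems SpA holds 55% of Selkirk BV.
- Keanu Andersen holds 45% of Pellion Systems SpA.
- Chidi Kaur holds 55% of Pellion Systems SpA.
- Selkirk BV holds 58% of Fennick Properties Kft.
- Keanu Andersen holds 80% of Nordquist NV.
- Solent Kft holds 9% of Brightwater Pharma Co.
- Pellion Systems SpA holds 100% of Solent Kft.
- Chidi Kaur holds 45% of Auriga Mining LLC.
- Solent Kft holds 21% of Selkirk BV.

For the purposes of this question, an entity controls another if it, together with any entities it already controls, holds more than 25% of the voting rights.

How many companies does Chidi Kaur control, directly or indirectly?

Chidi holds 55% of Pellion, so Chidi controls Pellion.
Chidi holds 45% of Auriga, so Chidi controls Auriga.
Pellion holds 100% of Solent, so Chidi controls Solent.
Solent and Auriga and Pellion together hold 21% + 24% + 55% = 100% of Selkirk, so Chidi controls Selkirk.
Solent and Selkirk together hold 9% + 91% = 100% of Brightwater, so Chidi controls Brightwater.
Selkirk holds 58% of Fennick, so Chidi controls Fennick.
No other company's threshold is met.
Chidi controls 6 companies.

6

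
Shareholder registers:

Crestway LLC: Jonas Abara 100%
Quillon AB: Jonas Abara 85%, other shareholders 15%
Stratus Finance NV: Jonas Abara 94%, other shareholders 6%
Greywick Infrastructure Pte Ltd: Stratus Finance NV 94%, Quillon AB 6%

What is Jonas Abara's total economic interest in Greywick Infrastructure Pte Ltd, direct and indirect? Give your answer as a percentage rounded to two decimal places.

93.46%

Jonas reaches Greywick along 2 paths.
Via Stratus: 94% × 94% = 88.36%.
Via Quillon: 85% × 6% = 5.1%.
Total: 88.36% + 5.1% = 93.46%.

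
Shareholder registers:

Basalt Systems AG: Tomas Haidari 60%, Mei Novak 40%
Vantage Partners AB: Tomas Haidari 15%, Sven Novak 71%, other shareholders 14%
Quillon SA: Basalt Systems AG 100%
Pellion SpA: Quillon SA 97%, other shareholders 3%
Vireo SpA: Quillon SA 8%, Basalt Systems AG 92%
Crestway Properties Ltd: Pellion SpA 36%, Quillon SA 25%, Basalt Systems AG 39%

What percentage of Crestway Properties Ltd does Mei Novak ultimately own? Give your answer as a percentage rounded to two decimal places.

Mei reaches Crestway along 3 paths.
Via Basalt → Quillon → Pellion: 40% × 100% × 97% × 36% = 13.968%.
Via Basalt → Quillon: 40% × 100% × 25% = 10%.
Via Basalt: 40% × 39% = 15.6%.
Total: 13.968% + 10% + 15.6% = 39.568%.
Rounded: 39.57%.

39.57%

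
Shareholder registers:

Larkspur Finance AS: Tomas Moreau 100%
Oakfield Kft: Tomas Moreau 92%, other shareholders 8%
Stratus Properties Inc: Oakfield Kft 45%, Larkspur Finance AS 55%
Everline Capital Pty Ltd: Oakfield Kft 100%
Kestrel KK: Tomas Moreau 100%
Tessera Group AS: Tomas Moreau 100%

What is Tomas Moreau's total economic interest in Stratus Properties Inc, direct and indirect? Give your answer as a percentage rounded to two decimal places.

96.40%

Tomas reaches Stratus along 2 paths.
Via Oakfield: 92% × 45% = 41.4%.
Via Larkspur: 100% × 55% = 55%.
Total: 41.4% + 55% = 96.4%.
Rounded: 96.40%.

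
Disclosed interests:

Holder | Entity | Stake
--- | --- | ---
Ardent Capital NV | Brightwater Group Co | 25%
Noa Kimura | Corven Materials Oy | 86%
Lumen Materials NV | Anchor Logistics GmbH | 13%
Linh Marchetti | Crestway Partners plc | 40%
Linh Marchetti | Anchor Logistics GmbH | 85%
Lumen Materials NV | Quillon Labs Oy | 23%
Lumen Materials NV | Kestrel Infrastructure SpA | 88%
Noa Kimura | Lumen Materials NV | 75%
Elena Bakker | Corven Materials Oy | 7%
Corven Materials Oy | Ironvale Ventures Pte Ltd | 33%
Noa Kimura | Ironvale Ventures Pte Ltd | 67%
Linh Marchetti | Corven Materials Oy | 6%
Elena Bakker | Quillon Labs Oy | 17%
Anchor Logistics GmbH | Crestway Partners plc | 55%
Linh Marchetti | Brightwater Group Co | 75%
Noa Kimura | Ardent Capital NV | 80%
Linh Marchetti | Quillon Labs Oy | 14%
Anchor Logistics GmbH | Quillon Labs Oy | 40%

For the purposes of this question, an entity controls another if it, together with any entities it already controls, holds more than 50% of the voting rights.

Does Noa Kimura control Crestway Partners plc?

Noa holds 86% of Corven, so Noa controls Corven.
Noa holds 80% of Ardent, so Noa controls Ardent.
Noa holds 75% of Lumen, so Noa controls Lumen.
Corven and Noa together hold 33% + 67% = 100% of Ironvale, so Noa controls Ironvale.
Lumen holds 88% of Kestrel, so Noa controls Kestrel.
Neither Noa nor any entity Noa controls holds any voting interest in Crestway.
So Noa does not control Crestway.

No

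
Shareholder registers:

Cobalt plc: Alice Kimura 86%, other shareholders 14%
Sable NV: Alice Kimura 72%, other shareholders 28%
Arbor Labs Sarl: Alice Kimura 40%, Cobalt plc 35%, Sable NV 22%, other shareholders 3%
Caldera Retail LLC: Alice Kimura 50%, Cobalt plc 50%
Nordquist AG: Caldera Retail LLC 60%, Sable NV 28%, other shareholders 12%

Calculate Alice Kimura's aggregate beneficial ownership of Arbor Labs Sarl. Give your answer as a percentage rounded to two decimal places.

Alice reaches Arbor along 3 paths.
Direct stake: 40% = 40%.
Via Cobalt: 86% × 35% = 30.1%.
Via Sable: 72% × 22% = 15.84%.
Total: 40% + 30.1% + 15.84% = 85.94%.

85.94%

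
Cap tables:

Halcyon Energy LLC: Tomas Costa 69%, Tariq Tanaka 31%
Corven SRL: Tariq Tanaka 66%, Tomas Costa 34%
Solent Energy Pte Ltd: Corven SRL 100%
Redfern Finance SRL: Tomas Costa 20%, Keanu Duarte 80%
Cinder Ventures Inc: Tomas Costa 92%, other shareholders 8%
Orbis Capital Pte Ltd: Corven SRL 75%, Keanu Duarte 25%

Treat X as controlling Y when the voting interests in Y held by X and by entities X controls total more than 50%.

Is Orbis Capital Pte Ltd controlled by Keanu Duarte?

No

Keanu holds 80% of Redfern, so Keanu controls Redfern.
In Orbis, Keanu's side holds only 25%, not > 50%.
So Keanu does not control Orbis.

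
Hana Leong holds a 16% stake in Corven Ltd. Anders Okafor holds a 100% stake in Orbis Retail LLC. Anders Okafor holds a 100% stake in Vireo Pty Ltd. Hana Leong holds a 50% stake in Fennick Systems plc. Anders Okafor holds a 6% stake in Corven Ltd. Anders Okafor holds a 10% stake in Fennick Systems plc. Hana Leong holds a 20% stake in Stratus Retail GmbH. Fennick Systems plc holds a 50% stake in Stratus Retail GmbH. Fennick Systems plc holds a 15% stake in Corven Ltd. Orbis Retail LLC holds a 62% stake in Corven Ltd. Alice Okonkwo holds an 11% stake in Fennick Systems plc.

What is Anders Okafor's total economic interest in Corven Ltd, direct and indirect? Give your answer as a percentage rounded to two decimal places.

69.50%

Anders reaches Corven along 3 paths.
Via Orbis: 100% × 62% = 62%.
Via Fennick: 10% × 15% = 1.5%.
Direct stake: 6% = 6%.
Total: 62% + 1.5% + 6% = 69.5%.
Rounded: 69.50%.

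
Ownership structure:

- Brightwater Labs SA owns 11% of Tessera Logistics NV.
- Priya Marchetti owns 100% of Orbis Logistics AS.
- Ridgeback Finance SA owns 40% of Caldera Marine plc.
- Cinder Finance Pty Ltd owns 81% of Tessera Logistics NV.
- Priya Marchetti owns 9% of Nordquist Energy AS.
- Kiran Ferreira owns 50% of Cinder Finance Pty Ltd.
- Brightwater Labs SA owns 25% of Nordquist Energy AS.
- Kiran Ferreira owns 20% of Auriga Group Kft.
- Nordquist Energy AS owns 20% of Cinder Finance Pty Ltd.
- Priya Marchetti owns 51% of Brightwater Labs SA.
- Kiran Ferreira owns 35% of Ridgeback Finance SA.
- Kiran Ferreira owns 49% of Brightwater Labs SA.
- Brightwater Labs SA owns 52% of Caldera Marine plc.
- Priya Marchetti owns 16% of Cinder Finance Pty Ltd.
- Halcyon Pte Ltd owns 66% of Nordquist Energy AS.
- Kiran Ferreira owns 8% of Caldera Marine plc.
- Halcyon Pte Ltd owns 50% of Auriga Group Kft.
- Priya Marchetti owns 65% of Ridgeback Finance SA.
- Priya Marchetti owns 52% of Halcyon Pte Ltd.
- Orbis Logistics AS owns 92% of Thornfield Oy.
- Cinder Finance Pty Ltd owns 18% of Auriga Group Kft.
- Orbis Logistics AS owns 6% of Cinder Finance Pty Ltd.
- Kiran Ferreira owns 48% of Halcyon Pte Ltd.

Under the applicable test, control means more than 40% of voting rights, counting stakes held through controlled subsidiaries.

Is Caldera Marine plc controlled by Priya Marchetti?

Priya holds 65% of Ridgeback, so Priya controls Ridgeback.
Priya holds 51% of Brightwater, so Priya controls Brightwater.
Ridgeback and Brightwater together hold 40% + 52% = 92% of Caldera, so Priya controls Caldera.

Yes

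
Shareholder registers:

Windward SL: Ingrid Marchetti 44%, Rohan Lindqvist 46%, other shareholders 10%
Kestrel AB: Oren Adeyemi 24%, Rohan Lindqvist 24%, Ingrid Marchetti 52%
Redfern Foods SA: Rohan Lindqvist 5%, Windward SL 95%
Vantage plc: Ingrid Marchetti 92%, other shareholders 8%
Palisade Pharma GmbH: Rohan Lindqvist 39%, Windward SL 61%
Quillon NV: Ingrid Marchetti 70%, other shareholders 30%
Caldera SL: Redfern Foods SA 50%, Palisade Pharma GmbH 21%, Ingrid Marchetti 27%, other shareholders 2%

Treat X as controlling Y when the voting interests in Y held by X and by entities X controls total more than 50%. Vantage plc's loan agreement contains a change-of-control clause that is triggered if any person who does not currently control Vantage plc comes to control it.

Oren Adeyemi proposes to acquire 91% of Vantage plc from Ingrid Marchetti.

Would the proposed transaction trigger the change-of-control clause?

Yes

The purchase adds only to Oren's holdings (Ingrid's stake shrinks), so Oren is the only person who could newly come to control Vantage.
Oren's largest direct stake is 24% in Kestrel, which does not meet the threshold, so Oren controls no company.
Neither Oren nor any entity Oren controls holds any voting interest in Vantage.
So before the transaction, Oren does not control Vantage.
After the purchase, Oren holds 91% of Vantage directly, and Ingrid's stake falls to 1%.
Oren holds 91% of Vantage, so Oren controls Vantage.
Oren did not control Vantage before and does after, so the clause is triggered.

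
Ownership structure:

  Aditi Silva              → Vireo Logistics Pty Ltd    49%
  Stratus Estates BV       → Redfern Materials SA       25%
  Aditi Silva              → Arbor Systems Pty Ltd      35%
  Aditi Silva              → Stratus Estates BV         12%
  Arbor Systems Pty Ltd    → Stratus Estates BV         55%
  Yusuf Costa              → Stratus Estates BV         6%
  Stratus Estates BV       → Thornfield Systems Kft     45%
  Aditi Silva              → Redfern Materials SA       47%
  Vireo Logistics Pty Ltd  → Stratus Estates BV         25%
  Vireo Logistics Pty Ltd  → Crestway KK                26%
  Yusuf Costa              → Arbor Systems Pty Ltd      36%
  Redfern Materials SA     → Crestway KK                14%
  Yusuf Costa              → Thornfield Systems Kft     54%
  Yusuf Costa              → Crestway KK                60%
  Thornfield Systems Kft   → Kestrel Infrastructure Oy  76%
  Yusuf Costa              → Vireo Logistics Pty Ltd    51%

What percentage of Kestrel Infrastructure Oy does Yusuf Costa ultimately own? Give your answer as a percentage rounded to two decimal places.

54.22%

Yusuf reaches Kestrel along 4 paths.
Via Thornfield: 54% × 76% = 41.04%.
Via Arbor → Stratus → Thornfield: 36% × 55% × 45% × 76% = 6.7716%.
Via Vireo → Stratus → Thornfield: 51% × 25% × 45% × 76% = 4.3605%.
Via Stratus → Thornfield: 6% × 45% × 76% = 2.052%.
Total: 41.04% + 6.7716% + 4.3605% + 2.052% = 54.2241%.
Rounded: 54.22%.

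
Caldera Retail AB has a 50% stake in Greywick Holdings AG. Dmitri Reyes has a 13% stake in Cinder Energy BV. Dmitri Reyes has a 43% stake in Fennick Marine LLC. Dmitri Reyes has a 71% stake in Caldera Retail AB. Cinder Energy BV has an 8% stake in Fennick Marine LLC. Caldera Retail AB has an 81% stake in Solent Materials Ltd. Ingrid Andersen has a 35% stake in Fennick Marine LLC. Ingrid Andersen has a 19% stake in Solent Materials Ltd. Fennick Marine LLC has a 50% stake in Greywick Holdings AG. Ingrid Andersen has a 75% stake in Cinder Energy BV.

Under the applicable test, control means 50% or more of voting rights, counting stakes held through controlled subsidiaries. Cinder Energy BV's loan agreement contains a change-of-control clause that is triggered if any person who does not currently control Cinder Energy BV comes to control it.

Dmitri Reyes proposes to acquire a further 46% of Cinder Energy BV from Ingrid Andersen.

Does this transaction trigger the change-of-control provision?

Yes

The purchase adds only to Dmitri's holdings (Ingrid's stake shrinks), so Dmitri is the only person who could newly come to control Cinder.
Dmitri holds 71% of Caldera, so Dmitri controls Caldera.
Caldera holds 50% of Greywick, so Dmitri controls Greywick.
Caldera holds 81% of Solent, so Dmitri controls Solent.
In Cinder, Dmitri's side holds only 13%, not ≥ 50%.
So before the transaction, Dmitri does not control Cinder.
After the purchase, Dmitri's direct stake in Cinder rises to 13% + 46% = 59%, and Ingrid's stake falls to 29%.
Dmitri holds 59% of Cinder, so Dmitri controls Cinder.
Dmitri did not control Cinder before and does after, so the clause is triggered.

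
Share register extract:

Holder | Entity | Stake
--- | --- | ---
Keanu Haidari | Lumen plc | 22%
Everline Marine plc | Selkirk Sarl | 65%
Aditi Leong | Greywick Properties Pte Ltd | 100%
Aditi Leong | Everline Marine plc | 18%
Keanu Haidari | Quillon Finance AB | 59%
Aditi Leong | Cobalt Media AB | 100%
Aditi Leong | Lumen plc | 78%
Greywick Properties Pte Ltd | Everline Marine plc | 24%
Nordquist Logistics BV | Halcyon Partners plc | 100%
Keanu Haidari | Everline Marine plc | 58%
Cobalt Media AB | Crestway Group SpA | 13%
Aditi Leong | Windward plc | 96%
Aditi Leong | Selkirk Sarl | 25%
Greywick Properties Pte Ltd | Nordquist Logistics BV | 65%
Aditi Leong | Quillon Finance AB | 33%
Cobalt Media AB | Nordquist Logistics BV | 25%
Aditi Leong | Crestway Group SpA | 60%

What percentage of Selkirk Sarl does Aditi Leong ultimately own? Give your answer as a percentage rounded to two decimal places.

Aditi reaches Selkirk along 3 paths.
Direct stake: 25% = 25%.
Via Everline: 18% × 65% = 11.7%.
Via Greywick → Everline: 100% × 24% × 65% = 15.6%.
Total: 25% + 11.7% + 15.6% = 52.3%.
Rounded: 52.30%.

52.30%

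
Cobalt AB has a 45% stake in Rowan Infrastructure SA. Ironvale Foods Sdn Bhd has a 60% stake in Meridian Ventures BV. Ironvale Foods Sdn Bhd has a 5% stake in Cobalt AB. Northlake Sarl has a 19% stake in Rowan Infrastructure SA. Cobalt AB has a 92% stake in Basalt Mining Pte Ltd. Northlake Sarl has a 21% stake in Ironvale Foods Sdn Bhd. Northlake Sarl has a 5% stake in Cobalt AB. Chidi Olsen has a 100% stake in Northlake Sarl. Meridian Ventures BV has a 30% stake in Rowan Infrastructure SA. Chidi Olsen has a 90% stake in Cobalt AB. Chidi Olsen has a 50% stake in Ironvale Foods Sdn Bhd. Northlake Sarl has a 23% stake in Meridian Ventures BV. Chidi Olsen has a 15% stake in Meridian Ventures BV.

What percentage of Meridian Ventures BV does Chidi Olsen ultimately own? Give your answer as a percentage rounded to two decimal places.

80.60%

Chidi reaches Meridian along 4 paths.
Via Northlake: 100% × 23% = 23%.
Direct stake: 15% = 15%.
Via Northlake → Ironvale: 100% × 21% × 60% = 12.6%.
Via Ironvale: 50% × 60% = 30%.
Total: 23% + 15% + 12.6% + 30% = 80.6%.
Rounded: 80.60%.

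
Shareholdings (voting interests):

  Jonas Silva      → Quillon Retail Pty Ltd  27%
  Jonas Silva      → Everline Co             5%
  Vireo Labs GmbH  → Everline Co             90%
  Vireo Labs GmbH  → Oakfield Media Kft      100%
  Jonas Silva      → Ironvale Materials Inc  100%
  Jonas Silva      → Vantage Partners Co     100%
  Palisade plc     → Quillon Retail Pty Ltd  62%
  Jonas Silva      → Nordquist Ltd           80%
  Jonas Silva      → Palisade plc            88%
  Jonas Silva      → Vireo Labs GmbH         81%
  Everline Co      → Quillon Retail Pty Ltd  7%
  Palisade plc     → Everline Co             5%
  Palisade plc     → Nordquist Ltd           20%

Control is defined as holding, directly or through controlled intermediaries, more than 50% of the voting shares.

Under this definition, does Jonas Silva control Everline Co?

Yes

Jonas holds 88% of Palisade, so Jonas controls Palisade.
Jonas holds 81% of Vireo, so Jonas controls Vireo.
Jonas and Palisade and Vireo together hold 5% + 5% + 90% = 100% of Everline, so Jonas controls Everline.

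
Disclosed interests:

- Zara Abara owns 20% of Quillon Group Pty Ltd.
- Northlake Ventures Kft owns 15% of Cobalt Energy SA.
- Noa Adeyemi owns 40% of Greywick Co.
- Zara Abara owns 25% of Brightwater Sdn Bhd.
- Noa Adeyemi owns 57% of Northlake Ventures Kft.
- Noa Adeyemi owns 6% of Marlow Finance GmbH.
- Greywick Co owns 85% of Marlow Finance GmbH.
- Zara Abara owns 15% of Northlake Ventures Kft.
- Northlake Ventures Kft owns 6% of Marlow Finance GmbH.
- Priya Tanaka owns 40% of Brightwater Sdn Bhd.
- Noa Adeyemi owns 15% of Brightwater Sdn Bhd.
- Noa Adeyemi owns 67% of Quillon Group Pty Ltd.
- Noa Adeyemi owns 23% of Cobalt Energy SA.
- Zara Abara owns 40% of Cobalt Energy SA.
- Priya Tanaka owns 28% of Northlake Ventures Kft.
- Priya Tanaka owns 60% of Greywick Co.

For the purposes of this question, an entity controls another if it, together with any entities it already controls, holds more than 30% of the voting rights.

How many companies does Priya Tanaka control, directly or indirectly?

Priya holds 40% of Brightwater, so Priya controls Brightwater.
Priya holds 60% of Greywick, so Priya controls Greywick.
Greywick holds 85% of Marlow, so Priya controls Marlow.
No other company's threshold is met.
Priya controls 3 companies.

3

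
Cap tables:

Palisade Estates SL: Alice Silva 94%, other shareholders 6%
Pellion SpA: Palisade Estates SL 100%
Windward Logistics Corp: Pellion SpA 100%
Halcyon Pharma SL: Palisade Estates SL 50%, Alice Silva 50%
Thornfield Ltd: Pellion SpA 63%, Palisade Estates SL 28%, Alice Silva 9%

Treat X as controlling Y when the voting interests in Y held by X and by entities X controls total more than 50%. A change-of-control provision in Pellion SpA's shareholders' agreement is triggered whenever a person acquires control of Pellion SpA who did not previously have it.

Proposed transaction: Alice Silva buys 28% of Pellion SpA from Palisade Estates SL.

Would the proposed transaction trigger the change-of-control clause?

The purchase adds only to Alice's holdings (Palisade's stake shrinks), so Alice is the only person who could newly come to control Pellion.
Alice holds 94% of Palisade, so Alice controls Palisade.
Palisade holds 100% of Pellion, so Alice controls Pellion.
So Alice already controls Pellion before the transaction.
After the purchase, Alice holds 28% of Pellion directly, and Palisade's stake falls to 72%.
Alice controlled Pellion already, so this is not a new person acquiring control; every other person's position is unchanged or reduced.
No new person acquires control, so the clause is not triggered.

No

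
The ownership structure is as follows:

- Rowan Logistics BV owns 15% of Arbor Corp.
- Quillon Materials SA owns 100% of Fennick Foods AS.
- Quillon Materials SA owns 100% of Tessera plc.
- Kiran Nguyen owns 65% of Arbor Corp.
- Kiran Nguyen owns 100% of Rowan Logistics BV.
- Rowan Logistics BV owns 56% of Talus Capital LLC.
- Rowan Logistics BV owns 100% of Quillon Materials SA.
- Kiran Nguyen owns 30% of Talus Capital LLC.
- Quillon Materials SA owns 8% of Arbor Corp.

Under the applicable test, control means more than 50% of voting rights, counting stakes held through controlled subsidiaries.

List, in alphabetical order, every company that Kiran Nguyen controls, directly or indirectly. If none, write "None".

Kiran holds 100% of Rowan, so Kiran controls Rowan.
Rowan holds 100% of Quillon, so Kiran controls Quillon.
Kiran and Quillon and Rowan together hold 65% + 8% + 15% = 88% of Arbor, so Kiran controls Arbor.
Kiran and Rowan together hold 30% + 56% = 86% of Talus, so Kiran controls Talus.
Quillon holds 100% of Fennick, so Kiran controls Fennick.
Quillon holds 100% of Tessera, so Kiran controls Tessera.

Arbor Corp, Fennick Foods AS, Quillon Materials SA, Rowan Logistics BV, Talus Capital LLC, Tessera plc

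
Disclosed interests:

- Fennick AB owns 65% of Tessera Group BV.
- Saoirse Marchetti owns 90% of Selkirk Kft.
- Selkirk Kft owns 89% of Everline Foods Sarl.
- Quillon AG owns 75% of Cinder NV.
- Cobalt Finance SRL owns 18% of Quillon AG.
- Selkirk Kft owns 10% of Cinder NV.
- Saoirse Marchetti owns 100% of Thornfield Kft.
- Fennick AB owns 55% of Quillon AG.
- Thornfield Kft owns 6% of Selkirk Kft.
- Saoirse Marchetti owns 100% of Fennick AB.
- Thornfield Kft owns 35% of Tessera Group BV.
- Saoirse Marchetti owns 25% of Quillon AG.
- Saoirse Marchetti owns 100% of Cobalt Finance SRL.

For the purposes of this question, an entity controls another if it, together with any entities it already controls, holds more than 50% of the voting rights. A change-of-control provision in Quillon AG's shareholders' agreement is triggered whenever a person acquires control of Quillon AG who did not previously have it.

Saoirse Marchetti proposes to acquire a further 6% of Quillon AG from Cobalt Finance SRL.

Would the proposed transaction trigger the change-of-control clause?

No

The purchase adds only to Saoirse's holdings (Cobalt's stake shrinks), so Saoirse is the only person who could newly come to control Quillon.
Saoirse holds 100% of Cobalt, so Saoirse controls Cobalt.
Saoirse holds 100% of Fennick, so Saoirse controls Fennick.
Cobalt and Fennick and Saoirse together hold 18% + 55% + 25% = 98% of Quillon, so Saoirse controls Quillon.
So Saoirse already controls Quillon before the transaction.
After the purchase, Saoirse's direct stake in Quillon rises to 25% + 6% = 31%, and Cobalt's stake falls to 12%.
Saoirse controlled Quillon already, so this is not a new person acquiring control; every other person's position is unchanged or reduced.
No new person acquires control, so the clause is not triggered.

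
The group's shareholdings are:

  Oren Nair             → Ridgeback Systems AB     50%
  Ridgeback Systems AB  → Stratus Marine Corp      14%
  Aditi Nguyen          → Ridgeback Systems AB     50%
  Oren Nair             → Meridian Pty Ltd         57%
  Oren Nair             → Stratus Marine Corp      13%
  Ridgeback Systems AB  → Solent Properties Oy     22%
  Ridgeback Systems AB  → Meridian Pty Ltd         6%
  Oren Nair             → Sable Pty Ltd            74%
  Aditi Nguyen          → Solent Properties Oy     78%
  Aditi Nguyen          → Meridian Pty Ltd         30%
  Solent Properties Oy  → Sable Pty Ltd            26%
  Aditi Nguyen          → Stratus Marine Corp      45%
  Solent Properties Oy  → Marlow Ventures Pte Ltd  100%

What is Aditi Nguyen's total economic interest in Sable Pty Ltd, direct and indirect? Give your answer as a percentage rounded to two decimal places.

23.14%

Aditi reaches Sable along 2 paths.
Via Solent: 78% × 26% = 20.28%.
Via Ridgeback → Solent: 50% × 22% × 26% = 2.86%.
Total: 20.28% + 2.86% = 23.14%.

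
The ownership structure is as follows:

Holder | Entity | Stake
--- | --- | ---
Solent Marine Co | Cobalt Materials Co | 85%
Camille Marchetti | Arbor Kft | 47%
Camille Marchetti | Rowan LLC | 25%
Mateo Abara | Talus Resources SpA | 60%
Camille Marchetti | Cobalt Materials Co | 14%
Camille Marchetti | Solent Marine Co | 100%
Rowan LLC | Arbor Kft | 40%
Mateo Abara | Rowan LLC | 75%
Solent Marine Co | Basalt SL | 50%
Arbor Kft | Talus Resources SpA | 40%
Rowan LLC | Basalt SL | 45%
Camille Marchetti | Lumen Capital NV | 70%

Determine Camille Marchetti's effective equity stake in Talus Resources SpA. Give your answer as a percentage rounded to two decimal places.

22.80%

Camille reaches Talus along 2 paths.
Via Arbor: 47% × 40% = 18.8%.
Via Rowan → Arbor: 25% × 40% × 40% = 4%.
Total: 18.8% + 4% = 22.8%.
Rounded: 22.80%.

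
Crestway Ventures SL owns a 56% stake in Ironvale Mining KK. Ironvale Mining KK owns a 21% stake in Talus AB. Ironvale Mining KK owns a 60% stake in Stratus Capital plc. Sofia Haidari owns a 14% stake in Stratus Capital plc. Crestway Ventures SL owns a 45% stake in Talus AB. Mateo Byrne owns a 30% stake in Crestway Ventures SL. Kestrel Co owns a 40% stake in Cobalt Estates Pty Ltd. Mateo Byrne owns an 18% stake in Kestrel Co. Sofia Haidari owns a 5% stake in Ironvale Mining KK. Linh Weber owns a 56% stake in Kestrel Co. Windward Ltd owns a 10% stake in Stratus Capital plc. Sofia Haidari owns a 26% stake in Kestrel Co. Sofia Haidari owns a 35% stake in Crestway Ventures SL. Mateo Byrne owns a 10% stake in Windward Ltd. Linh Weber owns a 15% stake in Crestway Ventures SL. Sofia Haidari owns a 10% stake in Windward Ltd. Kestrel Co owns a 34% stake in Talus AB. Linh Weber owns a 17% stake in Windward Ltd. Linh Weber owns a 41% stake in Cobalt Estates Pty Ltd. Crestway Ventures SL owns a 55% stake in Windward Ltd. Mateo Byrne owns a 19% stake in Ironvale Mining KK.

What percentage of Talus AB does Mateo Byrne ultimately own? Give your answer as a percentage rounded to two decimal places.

Mateo reaches Talus along 4 paths.
Via Crestway: 30% × 45% = 13.5%.
Via Kestrel: 18% × 34% = 6.12%.
Via Ironvale: 19% × 21% = 3.99%.
Via Crestway → Ironvale: 30% × 56% × 21% = 3.528%.
Total: 13.5% + 6.12% + 3.99% + 3.528% = 27.138%.
Rounded: 27.14%.

27.14%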